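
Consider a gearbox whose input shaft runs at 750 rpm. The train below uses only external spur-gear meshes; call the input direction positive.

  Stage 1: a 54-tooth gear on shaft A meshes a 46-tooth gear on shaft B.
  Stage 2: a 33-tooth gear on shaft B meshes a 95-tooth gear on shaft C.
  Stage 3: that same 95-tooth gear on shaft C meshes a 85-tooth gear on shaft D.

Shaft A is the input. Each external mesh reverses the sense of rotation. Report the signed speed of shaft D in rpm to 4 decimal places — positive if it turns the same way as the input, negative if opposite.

-341.8159 rpm (opposite to input, |ω| = 341.8159 rpm)

Stage 1 [54T→46T]: ω = 750.0000×54/46 = 880.4348 rpm, dir flips to −; running = −880.4348
Stage 2 [33T→95T]: ω = 880.4348×33/95 = 305.8352 rpm, dir flips to +; running = +305.8352
Stage 3 [95T→85T]: ω = 305.8352×95/85 = 341.8159 rpm, dir flips to −; running = −341.8159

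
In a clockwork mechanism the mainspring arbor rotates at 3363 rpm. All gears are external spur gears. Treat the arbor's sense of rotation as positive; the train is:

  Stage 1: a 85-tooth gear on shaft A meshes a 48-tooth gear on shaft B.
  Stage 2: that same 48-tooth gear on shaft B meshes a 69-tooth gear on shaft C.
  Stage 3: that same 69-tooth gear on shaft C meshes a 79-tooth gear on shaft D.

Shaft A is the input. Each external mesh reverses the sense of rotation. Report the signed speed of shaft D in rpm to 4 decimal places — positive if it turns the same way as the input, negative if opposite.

Stage 1 [85T→48T]: ω = 3363.0000×85/48 = 5955.3125 rpm, dir flips to −; running = −5955.3125
Stage 2 [48T→69T]: ω = 5955.3125×48/69 = 4142.8261 rpm, dir flips to +; running = +4142.8261
Stage 3 [69T→79T]: ω = 4142.8261×69/79 = 3618.4177 rpm, dir flips to −; running = −3618.4177

-3618.4177 rpm (opposite to input, |ω| = 3618.4177 rpm)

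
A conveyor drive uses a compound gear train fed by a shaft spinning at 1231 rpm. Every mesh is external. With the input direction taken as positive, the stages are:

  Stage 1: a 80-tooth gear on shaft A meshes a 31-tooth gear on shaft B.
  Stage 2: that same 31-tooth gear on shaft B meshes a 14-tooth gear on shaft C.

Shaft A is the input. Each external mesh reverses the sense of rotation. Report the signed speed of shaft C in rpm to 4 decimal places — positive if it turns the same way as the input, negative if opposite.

Stage 1 [80T→31T]: ω = 1231.0000×80/31 = 3176.7742 rpm, dir flips to −; running = −3176.7742
Stage 2 [31T→14T]: ω = 3176.7742×31/14 = 7034.2857 rpm, dir flips to +; running = +7034.2857

+7034.2857 rpm (same as input, |ω| = 7034.2857 rpm)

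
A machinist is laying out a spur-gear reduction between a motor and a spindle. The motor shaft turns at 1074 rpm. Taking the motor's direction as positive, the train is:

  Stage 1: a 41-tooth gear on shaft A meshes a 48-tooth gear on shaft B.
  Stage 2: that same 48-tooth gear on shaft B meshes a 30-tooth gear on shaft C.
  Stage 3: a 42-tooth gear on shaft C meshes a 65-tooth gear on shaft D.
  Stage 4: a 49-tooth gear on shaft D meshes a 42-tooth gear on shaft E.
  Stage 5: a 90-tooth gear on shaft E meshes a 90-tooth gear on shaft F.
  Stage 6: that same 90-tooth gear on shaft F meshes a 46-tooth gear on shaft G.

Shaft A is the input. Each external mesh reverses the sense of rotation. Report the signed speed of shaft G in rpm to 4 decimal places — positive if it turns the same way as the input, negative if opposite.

+2164.8823 rpm (same as input, |ω| = 2164.8823 rpm)

Stage 1 [41T→48T]: ω = 1074.0000×41/48 = 917.3750 rpm, dir flips to −; running = −917.3750
Stage 2 [48T→30T]: ω = 917.3750×48/30 = 1467.8000 rpm, dir flips to +; running = +1467.8000
Stage 3 [42T→65T]: ω = 1467.8000×42/65 = 948.4246 rpm, dir flips to −; running = −948.4246
Stage 4 [49T→42T]: ω = 948.4246×49/42 = 1106.4954 rpm, dir flips to +; running = +1106.4954
Stage 5 [90T→90T]: ω = 1106.4954×90/90 = 1106.4954 rpm, dir flips to −; running = −1106.4954
Stage 6 [90T→46T]: ω = 1106.4954×90/46 = 2164.8823 rpm, dir flips to +; running = +2164.8823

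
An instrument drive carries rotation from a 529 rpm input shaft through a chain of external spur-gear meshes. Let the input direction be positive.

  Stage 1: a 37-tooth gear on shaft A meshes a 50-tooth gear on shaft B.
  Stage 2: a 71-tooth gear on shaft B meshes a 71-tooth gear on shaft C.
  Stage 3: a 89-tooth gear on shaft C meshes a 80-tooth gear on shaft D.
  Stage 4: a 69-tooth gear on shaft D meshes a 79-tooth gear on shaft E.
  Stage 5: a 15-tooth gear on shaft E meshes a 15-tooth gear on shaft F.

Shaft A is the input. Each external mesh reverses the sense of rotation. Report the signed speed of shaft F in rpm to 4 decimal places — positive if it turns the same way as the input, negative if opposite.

Stage 1 [37T→50T]: ω = 529.0000×37/50 = 391.4600 rpm, dir flips to −; running = −391.4600
Stage 2 [71T→71T]: ω = 391.4600×71/71 = 391.4600 rpm, dir flips to +; running = +391.4600
Stage 3 [89T→80T]: ω = 391.4600×89/80 = 435.4992 rpm, dir flips to −; running = −435.4992
Stage 4 [69T→79T]: ω = 435.4992×69/79 = 380.3728 rpm, dir flips to +; running = +380.3728
Stage 5 [15T→15T]: ω = 380.3728×15/15 = 380.3728 rpm, dir flips to −; running = −380.3728

-380.3728 rpm (opposite to input, |ω| = 380.3728 rpm)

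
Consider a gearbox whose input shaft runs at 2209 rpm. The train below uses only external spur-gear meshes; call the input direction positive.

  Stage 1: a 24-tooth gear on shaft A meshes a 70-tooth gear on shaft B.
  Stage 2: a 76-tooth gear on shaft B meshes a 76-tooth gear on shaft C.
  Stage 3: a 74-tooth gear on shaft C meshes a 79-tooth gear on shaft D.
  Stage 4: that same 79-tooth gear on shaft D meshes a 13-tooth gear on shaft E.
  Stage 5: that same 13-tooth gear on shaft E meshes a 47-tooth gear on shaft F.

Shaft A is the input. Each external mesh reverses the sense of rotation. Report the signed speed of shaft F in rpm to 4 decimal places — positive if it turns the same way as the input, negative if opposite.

Stage 1 [24T→70T]: ω = 2209.0000×24/70 = 757.3714 rpm, dir flips to −; running = −757.3714
Stage 2 [76T→76T]: ω = 757.3714×76/76 = 757.3714 rpm, dir flips to +; running = +757.3714
Stage 3 [74T→79T]: ω = 757.3714×74/79 = 709.4365 rpm, dir flips to −; running = −709.4365
Stage 4 [79T→13T]: ω = 709.4365×79/13 = 4311.1912 rpm, dir flips to +; running = +4311.1912
Stage 5 [13T→47T]: ω = 4311.1912×13/47 = 1192.4571 rpm, dir flips to −; running = −1192.4571

-1192.4571 rpm (opposite to input, |ω| = 1192.4571 rpm)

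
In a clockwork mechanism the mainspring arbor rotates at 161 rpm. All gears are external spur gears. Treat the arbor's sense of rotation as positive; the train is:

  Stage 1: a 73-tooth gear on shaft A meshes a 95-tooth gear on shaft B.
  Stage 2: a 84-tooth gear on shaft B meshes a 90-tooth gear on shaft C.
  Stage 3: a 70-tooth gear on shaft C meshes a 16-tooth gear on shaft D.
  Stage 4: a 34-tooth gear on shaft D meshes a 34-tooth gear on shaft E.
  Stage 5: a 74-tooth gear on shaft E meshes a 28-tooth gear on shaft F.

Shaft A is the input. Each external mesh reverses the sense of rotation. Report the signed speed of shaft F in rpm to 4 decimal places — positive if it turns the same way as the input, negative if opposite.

-1335.0996 rpm (opposite to input, |ω| = 1335.0996 rpm)

Stage 1 [73T→95T]: ω = 161.0000×73/95 = 123.7158 rpm, dir flips to −; running = −123.7158
Stage 2 [84T→90T]: ω = 123.7158×84/90 = 115.4681 rpm, dir flips to +; running = +115.4681
Stage 3 [70T→16T]: ω = 115.4681×70/16 = 505.1728 rpm, dir flips to −; running = −505.1728
Stage 4 [34T→34T]: ω = 505.1728×34/34 = 505.1728 rpm, dir flips to +; running = +505.1728
Stage 5 [74T→28T]: ω = 505.1728×74/28 = 1335.0996 rpm, dir flips to −; running = −1335.0996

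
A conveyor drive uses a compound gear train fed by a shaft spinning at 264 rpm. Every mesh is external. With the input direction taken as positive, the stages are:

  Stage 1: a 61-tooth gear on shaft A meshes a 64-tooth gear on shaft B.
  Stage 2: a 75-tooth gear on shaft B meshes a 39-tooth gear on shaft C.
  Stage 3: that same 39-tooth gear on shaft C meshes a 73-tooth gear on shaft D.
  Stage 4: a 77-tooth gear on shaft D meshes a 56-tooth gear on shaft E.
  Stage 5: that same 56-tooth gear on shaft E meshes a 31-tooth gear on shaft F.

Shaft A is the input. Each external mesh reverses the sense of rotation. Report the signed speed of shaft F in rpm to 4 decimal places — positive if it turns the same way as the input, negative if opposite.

-642.1274 rpm (opposite to input, |ω| = 642.1274 rpm)

Stage 1 [61T→64T]: ω = 264.0000×61/64 = 251.6250 rpm, dir flips to −; running = −251.6250
Stage 2 [75T→39T]: ω = 251.6250×75/39 = 483.8942 rpm, dir flips to +; running = +483.8942
Stage 3 [39T→73T]: ω = 483.8942×39/73 = 258.5188 rpm, dir flips to −; running = −258.5188
Stage 4 [77T→56T]: ω = 258.5188×77/56 = 355.4634 rpm, dir flips to +; running = +355.4634
Stage 5 [56T→31T]: ω = 355.4634×56/31 = 642.1274 rpm, dir flips to −; running = −642.1274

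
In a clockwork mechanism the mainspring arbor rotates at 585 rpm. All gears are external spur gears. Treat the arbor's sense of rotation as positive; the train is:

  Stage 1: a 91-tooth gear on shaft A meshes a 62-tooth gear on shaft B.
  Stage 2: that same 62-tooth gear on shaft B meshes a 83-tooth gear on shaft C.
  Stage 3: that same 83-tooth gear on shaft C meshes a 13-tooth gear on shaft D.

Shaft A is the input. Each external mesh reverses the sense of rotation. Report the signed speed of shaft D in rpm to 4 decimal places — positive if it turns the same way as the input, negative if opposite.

Stage 1 [91T→62T]: ω = 585.0000×91/62 = 858.6290 rpm, dir flips to −; running = −858.6290
Stage 2 [62T→83T]: ω = 858.6290×62/83 = 641.3855 rpm, dir flips to +; running = +641.3855
Stage 3 [83T→13T]: ω = 641.3855×83/13 = 4095.0000 rpm, dir flips to −; running = −4095.0000

-4095.0000 rpm (opposite to input, |ω| = 4095.0000 rpm)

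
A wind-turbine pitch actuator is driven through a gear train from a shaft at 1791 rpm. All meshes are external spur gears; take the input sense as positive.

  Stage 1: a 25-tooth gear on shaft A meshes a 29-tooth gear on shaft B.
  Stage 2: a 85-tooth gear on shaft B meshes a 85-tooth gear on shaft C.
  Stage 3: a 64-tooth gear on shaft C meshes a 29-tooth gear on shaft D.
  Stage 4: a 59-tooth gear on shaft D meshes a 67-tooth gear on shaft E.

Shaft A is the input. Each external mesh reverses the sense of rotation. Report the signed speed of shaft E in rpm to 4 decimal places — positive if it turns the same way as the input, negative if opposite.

Stage 1 [25T→29T]: ω = 1791.0000×25/29 = 1543.9655 rpm, dir flips to −; running = −1543.9655
Stage 2 [85T→85T]: ω = 1543.9655×85/85 = 1543.9655 rpm, dir flips to +; running = +1543.9655
Stage 3 [64T→29T]: ω = 1543.9655×64/29 = 3407.3722 rpm, dir flips to −; running = −3407.3722
Stage 4 [59T→67T]: ω = 3407.3722×59/67 = 3000.5218 rpm, dir flips to +; running = +3000.5218

+3000.5218 rpm (same as input, |ω| = 3000.5218 rpm)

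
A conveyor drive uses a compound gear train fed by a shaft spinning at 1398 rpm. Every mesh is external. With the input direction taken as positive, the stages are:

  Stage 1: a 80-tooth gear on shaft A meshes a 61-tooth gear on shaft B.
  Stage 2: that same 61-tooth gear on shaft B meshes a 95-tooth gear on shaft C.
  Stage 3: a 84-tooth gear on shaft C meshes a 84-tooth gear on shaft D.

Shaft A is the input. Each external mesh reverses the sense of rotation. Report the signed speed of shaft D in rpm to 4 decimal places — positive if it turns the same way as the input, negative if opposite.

Stage 1 [80T→61T]: ω = 1398.0000×80/61 = 1833.4426 rpm, dir flips to −; running = −1833.4426
Stage 2 [61T→95T]: ω = 1833.4426×61/95 = 1177.2632 rpm, dir flips to +; running = +1177.2632
Stage 3 [84T→84T]: ω = 1177.2632×84/84 = 1177.2632 rpm, dir flips to −; running = −1177.2632

-1177.2632 rpm (opposite to input, |ω| = 1177.2632 rpm)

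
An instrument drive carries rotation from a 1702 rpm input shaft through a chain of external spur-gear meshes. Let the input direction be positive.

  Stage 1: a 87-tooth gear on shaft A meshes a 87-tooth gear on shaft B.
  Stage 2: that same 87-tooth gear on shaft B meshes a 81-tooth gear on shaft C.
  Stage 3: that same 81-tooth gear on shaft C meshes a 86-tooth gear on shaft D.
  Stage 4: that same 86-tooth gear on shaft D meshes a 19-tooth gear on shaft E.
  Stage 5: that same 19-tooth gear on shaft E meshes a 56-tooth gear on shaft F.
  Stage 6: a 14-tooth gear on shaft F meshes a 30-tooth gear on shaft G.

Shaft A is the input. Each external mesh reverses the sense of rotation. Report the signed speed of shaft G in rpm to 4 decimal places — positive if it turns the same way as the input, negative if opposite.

Stage 1 [87T→87T]: ω = 1702.0000×87/87 = 1702.0000 rpm, dir flips to −; running = −1702.0000
Stage 2 [87T→81T]: ω = 1702.0000×87/81 = 1828.0741 rpm, dir flips to +; running = +1828.0741
Stage 3 [81T→86T]: ω = 1828.0741×81/86 = 1721.7907 rpm, dir flips to −; running = −1721.7907
Stage 4 [86T→19T]: ω = 1721.7907×86/19 = 7793.3684 rpm, dir flips to +; running = +7793.3684
Stage 5 [19T→56T]: ω = 7793.3684×19/56 = 2644.1786 rpm, dir flips to −; running = −2644.1786
Stage 6 [14T→30T]: ω = 2644.1786×14/30 = 1233.9500 rpm, dir flips to +; running = +1233.9500

+1233.9500 rpm (same as input, |ω| = 1233.9500 rpm)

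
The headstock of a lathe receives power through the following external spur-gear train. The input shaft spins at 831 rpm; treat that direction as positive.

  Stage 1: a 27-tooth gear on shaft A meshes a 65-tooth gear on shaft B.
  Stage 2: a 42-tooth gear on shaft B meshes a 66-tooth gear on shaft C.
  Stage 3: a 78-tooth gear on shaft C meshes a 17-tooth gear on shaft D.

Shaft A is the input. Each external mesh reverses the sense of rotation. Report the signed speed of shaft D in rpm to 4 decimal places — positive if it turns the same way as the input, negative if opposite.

-1007.8652 rpm (opposite to input, |ω| = 1007.8652 rpm)

Stage 1 [27T→65T]: ω = 831.0000×27/65 = 345.1846 rpm, dir flips to −; running = −345.1846
Stage 2 [42T→66T]: ω = 345.1846×42/66 = 219.6629 rpm, dir flips to +; running = +219.6629
Stage 3 [78T→17T]: ω = 219.6629×78/17 = 1007.8652 rpm, dir flips to −; running = −1007.8652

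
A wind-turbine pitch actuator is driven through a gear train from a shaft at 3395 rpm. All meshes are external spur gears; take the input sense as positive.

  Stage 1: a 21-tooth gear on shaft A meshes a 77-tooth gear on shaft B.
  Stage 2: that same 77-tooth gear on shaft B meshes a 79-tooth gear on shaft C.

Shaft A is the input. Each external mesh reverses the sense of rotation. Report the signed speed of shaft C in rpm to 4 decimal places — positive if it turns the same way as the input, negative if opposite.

+902.4684 rpm (same as input, |ω| = 902.4684 rpm)

Stage 1 [21T→77T]: ω = 3395.0000×21/77 = 925.9091 rpm, dir flips to −; running = −925.9091
Stage 2 [77T→79T]: ω = 925.9091×77/79 = 902.4684 rpm, dir flips to +; running = +902.4684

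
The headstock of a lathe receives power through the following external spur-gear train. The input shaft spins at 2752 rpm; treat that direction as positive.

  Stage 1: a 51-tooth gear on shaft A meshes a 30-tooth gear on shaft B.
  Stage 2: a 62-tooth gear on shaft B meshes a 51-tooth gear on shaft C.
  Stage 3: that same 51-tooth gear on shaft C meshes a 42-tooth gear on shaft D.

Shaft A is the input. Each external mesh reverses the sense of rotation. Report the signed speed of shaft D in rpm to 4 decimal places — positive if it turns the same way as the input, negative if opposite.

-6906.2095 rpm (opposite to input, |ω| = 6906.2095 rpm)

Stage 1 [51T→30T]: ω = 2752.0000×51/30 = 4678.4000 rpm, dir flips to −; running = −4678.4000
Stage 2 [62T→51T]: ω = 4678.4000×62/51 = 5687.4667 rpm, dir flips to +; running = +5687.4667
Stage 3 [51T→42T]: ω = 5687.4667×51/42 = 6906.2095 rpm, dir flips to −; running = −6906.2095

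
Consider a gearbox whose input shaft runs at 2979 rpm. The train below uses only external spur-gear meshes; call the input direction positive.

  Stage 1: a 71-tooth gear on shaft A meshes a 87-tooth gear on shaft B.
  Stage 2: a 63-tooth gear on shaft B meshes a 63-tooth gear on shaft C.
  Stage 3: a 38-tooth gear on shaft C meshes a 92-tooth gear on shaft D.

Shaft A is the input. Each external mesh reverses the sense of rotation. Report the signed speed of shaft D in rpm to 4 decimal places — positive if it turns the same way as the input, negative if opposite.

-1004.1657 rpm (opposite to input, |ω| = 1004.1657 rpm)

Stage 1 [71T→87T]: ω = 2979.0000×71/87 = 2431.1379 rpm, dir flips to −; running = −2431.1379
Stage 2 [63T→63T]: ω = 2431.1379×63/63 = 2431.1379 rpm, dir flips to +; running = +2431.1379
Stage 3 [38T→92T]: ω = 2431.1379×38/92 = 1004.1657 rpm, dir flips to −; running = −1004.1657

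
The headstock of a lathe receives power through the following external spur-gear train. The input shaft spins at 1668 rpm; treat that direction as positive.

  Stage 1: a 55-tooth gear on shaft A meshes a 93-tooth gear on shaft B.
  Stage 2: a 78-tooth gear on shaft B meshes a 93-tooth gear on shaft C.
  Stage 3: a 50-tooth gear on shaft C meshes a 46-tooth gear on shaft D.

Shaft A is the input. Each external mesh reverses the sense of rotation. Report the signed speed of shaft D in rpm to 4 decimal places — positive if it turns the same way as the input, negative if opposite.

-899.2897 rpm (opposite to input, |ω| = 899.2897 rpm)

Stage 1 [55T→93T]: ω = 1668.0000×55/93 = 986.4516 rpm, dir flips to −; running = −986.4516
Stage 2 [78T→93T]: ω = 986.4516×78/93 = 827.3465 rpm, dir flips to +; running = +827.3465
Stage 3 [50T→46T]: ω = 827.3465×50/46 = 899.2897 rpm, dir flips to −; running = −899.2897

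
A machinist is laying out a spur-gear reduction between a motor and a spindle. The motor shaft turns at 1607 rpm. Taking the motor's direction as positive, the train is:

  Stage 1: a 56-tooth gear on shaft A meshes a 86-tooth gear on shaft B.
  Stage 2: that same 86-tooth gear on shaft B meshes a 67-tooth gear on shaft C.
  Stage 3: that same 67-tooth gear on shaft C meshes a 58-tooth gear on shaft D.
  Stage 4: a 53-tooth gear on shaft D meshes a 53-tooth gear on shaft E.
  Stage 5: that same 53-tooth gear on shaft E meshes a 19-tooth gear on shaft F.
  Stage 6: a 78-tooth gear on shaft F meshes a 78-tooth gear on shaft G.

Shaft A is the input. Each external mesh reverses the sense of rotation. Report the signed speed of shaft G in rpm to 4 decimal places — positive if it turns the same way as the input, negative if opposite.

+4328.1089 rpm (same as input, |ω| = 4328.1089 rpm)

Stage 1 [56T→86T]: ω = 1607.0000×56/86 = 1046.4186 rpm, dir flips to −; running = −1046.4186
Stage 2 [86T→67T]: ω = 1046.4186×86/67 = 1343.1642 rpm, dir flips to +; running = +1343.1642
Stage 3 [67T→58T]: ω = 1343.1642×67/58 = 1551.5862 rpm, dir flips to −; running = −1551.5862
Stage 4 [53T→53T]: ω = 1551.5862×53/53 = 1551.5862 rpm, dir flips to +; running = +1551.5862
Stage 5 [53T→19T]: ω = 1551.5862×53/19 = 4328.1089 rpm, dir flips to −; running = −4328.1089
Stage 6 [78T→78T]: ω = 4328.1089×78/78 = 4328.1089 rpm, dir flips to +; running = +4328.1089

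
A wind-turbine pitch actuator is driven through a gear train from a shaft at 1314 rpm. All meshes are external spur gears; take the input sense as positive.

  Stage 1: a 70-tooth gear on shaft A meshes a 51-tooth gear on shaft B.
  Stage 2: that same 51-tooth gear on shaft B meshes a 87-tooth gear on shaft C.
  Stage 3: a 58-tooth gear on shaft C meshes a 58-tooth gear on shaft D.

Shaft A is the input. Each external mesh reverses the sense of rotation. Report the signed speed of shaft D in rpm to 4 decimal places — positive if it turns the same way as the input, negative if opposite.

-1057.2414 rpm (opposite to input, |ω| = 1057.2414 rpm)

Stage 1 [70T→51T]: ω = 1314.0000×70/51 = 1803.5294 rpm, dir flips to −; running = −1803.5294
Stage 2 [51T→87T]: ω = 1803.5294×51/87 = 1057.2414 rpm, dir flips to +; running = +1057.2414
Stage 3 [58T→58T]: ω = 1057.2414×58/58 = 1057.2414 rpm, dir flips to −; running = −1057.2414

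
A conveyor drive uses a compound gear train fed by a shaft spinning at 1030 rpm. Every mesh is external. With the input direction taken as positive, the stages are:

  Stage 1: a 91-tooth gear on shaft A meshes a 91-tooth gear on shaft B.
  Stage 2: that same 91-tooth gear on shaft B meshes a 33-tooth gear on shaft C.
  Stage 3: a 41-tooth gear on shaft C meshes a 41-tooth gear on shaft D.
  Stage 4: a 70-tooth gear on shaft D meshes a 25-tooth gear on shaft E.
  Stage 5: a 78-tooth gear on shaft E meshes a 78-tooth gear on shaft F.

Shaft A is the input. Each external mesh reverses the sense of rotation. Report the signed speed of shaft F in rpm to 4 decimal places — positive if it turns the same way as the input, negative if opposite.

-7952.8485 rpm (opposite to input, |ω| = 7952.8485 rpm)

Stage 1 [91T→91T]: ω = 1030.0000×91/91 = 1030.0000 rpm, dir flips to −; running = −1030.0000
Stage 2 [91T→33T]: ω = 1030.0000×91/33 = 2840.3030 rpm, dir flips to +; running = +2840.3030
Stage 3 [41T→41T]: ω = 2840.3030×41/41 = 2840.3030 rpm, dir flips to −; running = −2840.3030
Stage 4 [70T→25T]: ω = 2840.3030×70/25 = 7952.8485 rpm, dir flips to +; running = +7952.8485
Stage 5 [78T→78T]: ω = 7952.8485×78/78 = 7952.8485 rpm, dir flips to −; running = −7952.8485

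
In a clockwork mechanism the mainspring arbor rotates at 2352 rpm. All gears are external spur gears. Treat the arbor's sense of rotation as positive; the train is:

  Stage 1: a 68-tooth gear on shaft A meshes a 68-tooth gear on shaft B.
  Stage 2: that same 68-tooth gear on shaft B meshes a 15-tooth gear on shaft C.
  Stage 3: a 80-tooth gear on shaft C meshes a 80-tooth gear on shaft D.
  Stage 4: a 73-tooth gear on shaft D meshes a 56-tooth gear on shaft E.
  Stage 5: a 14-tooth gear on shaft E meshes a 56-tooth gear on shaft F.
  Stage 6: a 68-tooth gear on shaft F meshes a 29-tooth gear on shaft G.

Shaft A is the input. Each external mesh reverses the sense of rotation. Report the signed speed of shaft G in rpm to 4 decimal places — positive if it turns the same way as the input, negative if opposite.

+8147.8069 rpm (same as input, |ω| = 8147.8069 rpm)

Stage 1 [68T→68T]: ω = 2352.0000×68/68 = 2352.0000 rpm, dir flips to −; running = −2352.0000
Stage 2 [68T→15T]: ω = 2352.0000×68/15 = 10662.4000 rpm, dir flips to +; running = +10662.4000
Stage 3 [80T→80T]: ω = 10662.4000×80/80 = 10662.4000 rpm, dir flips to −; running = −10662.4000
Stage 4 [73T→56T]: ω = 10662.4000×73/56 = 13899.2000 rpm, dir flips to +; running = +13899.2000
Stage 5 [14T→56T]: ω = 13899.2000×14/56 = 3474.8000 rpm, dir flips to −; running = −3474.8000
Stage 6 [68T→29T]: ω = 3474.8000×68/29 = 8147.8069 rpm, dir flips to +; running = +8147.8069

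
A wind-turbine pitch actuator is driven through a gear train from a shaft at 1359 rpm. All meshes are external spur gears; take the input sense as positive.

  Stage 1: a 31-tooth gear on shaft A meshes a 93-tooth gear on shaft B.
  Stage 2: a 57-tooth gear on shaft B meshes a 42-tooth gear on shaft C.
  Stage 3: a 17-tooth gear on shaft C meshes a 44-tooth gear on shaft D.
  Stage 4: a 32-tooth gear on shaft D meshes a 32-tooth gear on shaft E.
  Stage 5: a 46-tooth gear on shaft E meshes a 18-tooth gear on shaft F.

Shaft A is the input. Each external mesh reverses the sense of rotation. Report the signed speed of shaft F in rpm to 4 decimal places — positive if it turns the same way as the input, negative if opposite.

-607.0233 rpm (opposite to input, |ω| = 607.0233 rpm)

Stage 1 [31T→93T]: ω = 1359.0000×31/93 = 453.0000 rpm, dir flips to −; running = −453.0000
Stage 2 [57T→42T]: ω = 453.0000×57/42 = 614.7857 rpm, dir flips to +; running = +614.7857
Stage 3 [17T→44T]: ω = 614.7857×17/44 = 237.5308 rpm, dir flips to −; running = −237.5308
Stage 4 [32T→32T]: ω = 237.5308×32/32 = 237.5308 rpm, dir flips to +; running = +237.5308
Stage 5 [46T→18T]: ω = 237.5308×46/18 = 607.0233 rpm, dir flips to −; running = −607.0233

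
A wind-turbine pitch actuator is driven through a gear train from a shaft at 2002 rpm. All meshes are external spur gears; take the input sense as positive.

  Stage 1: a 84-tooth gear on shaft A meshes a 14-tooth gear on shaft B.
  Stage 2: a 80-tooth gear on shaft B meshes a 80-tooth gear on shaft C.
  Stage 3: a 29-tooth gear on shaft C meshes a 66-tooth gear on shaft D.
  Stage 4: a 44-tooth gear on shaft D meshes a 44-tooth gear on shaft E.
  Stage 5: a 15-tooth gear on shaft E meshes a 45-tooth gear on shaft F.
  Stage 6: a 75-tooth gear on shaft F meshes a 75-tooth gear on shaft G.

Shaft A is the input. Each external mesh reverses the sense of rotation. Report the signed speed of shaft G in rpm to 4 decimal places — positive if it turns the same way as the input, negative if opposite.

+1759.3333 rpm (same as input, |ω| = 1759.3333 rpm)

Stage 1 [84T→14T]: ω = 2002.0000×84/14 = 12012.0000 rpm, dir flips to −; running = −12012.0000
Stage 2 [80T→80T]: ω = 12012.0000×80/80 = 12012.0000 rpm, dir flips to +; running = +12012.0000
Stage 3 [29T→66T]: ω = 12012.0000×29/66 = 5278.0000 rpm, dir flips to −; running = −5278.0000
Stage 4 [44T→44T]: ω = 5278.0000×44/44 = 5278.0000 rpm, dir flips to +; running = +5278.0000
Stage 5 [15T→45T]: ω = 5278.0000×15/45 = 1759.3333 rpm, dir flips to −; running = −1759.3333
Stage 6 [75T→75T]: ω = 1759.3333×75/75 = 1759.3333 rpm, dir flips to +; running = +1759.3333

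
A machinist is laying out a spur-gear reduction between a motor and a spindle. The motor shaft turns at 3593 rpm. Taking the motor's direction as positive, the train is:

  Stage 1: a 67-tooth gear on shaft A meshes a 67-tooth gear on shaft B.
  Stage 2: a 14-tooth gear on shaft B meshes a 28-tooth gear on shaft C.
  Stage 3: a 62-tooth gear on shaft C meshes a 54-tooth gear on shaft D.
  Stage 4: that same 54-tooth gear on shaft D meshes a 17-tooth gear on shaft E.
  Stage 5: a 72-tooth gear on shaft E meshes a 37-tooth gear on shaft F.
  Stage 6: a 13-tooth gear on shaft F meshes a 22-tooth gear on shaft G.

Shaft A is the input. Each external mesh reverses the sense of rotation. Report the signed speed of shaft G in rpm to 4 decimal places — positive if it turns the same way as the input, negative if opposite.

Stage 1 [67T→67T]: ω = 3593.0000×67/67 = 3593.0000 rpm, dir flips to −; running = −3593.0000
Stage 2 [14T→28T]: ω = 3593.0000×14/28 = 1796.5000 rpm, dir flips to +; running = +1796.5000
Stage 3 [62T→54T]: ω = 1796.5000×62/54 = 2062.6481 rpm, dir flips to −; running = −2062.6481
Stage 4 [54T→17T]: ω = 2062.6481×54/17 = 6551.9412 rpm, dir flips to +; running = +6551.9412
Stage 5 [72T→37T]: ω = 6551.9412×72/37 = 12749.7234 rpm, dir flips to −; running = −12749.7234
Stage 6 [13T→22T]: ω = 12749.7234×13/22 = 7533.9274 rpm, dir flips to +; running = +7533.9274

+7533.9274 rpm (same as input, |ω| = 7533.9274 rpm)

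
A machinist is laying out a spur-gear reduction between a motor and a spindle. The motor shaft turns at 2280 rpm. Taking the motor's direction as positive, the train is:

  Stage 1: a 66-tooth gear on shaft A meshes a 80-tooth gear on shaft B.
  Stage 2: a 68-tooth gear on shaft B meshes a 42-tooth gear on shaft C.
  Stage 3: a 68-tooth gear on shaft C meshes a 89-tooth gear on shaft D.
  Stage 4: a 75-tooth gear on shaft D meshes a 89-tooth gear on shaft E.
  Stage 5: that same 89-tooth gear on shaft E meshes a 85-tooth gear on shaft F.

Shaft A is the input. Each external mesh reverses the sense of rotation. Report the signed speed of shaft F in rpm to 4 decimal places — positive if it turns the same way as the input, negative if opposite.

Stage 1 [66T→80T]: ω = 2280.0000×66/80 = 1881.0000 rpm, dir flips to −; running = −1881.0000
Stage 2 [68T→42T]: ω = 1881.0000×68/42 = 3045.4286 rpm, dir flips to +; running = +3045.4286
Stage 3 [68T→89T]: ω = 3045.4286×68/89 = 2326.8443 rpm, dir flips to −; running = −2326.8443
Stage 4 [75T→89T]: ω = 2326.8443×75/89 = 1960.8238 rpm, dir flips to +; running = +1960.8238
Stage 5 [89T→85T]: ω = 1960.8238×89/85 = 2053.0979 rpm, dir flips to −; running = −2053.0979

-2053.0979 rpm (opposite to input, |ω| = 2053.0979 rpm)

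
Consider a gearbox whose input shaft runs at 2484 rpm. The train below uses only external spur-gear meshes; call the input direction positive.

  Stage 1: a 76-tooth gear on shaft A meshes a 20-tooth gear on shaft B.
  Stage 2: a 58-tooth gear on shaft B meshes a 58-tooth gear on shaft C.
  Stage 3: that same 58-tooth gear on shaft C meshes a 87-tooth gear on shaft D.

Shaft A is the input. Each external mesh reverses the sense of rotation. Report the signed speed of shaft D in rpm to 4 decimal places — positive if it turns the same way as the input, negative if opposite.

-6292.8000 rpm (opposite to input, |ω| = 6292.8000 rpm)

Stage 1 [76T→20T]: ω = 2484.0000×76/20 = 9439.2000 rpm, dir flips to −; running = −9439.2000
Stage 2 [58T→58T]: ω = 9439.2000×58/58 = 9439.2000 rpm, dir flips to +; running = +9439.2000
Stage 3 [58T→87T]: ω = 9439.2000×58/87 = 6292.8000 rpm, dir flips to −; running = −6292.8000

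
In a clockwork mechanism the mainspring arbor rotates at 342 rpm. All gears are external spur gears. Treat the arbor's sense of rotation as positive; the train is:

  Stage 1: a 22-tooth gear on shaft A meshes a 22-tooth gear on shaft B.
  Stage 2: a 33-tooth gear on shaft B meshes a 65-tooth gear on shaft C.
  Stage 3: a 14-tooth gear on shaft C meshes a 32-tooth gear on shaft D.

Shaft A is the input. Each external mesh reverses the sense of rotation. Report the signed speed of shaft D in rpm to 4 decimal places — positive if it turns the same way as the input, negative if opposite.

-75.9635 rpm (opposite to input, |ω| = 75.9635 rpm)

Stage 1 [22T→22T]: ω = 342.0000×22/22 = 342.0000 rpm, dir flips to −; running = −342.0000
Stage 2 [33T→65T]: ω = 342.0000×33/65 = 173.6308 rpm, dir flips to +; running = +173.6308
Stage 3 [14T→32T]: ω = 173.6308×14/32 = 75.9635 rpm, dir flips to −; running = −75.9635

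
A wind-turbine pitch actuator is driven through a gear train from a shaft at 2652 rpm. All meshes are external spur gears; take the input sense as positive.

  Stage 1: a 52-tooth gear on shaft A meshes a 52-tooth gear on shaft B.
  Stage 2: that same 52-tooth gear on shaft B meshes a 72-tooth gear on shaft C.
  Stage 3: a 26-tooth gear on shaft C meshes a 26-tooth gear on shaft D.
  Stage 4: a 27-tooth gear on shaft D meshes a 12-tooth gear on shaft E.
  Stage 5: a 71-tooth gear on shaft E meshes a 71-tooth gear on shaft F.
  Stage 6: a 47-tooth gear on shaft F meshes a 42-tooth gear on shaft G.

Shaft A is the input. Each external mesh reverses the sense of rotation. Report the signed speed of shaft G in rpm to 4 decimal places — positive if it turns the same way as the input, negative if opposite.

+4822.5357 rpm (same as input, |ω| = 4822.5357 rpm)

Stage 1 [52T→52T]: ω = 2652.0000×52/52 = 2652.0000 rpm, dir flips to −; running = −2652.0000
Stage 2 [52T→72T]: ω = 2652.0000×52/72 = 1915.3333 rpm, dir flips to +; running = +1915.3333
Stage 3 [26T→26T]: ω = 1915.3333×26/26 = 1915.3333 rpm, dir flips to −; running = −1915.3333
Stage 4 [27T→12T]: ω = 1915.3333×27/12 = 4309.5000 rpm, dir flips to +; running = +4309.5000
Stage 5 [71T→71T]: ω = 4309.5000×71/71 = 4309.5000 rpm, dir flips to −; running = −4309.5000
Stage 6 [47T→42T]: ω = 4309.5000×47/42 = 4822.5357 rpm, dir flips to +; running = +4822.5357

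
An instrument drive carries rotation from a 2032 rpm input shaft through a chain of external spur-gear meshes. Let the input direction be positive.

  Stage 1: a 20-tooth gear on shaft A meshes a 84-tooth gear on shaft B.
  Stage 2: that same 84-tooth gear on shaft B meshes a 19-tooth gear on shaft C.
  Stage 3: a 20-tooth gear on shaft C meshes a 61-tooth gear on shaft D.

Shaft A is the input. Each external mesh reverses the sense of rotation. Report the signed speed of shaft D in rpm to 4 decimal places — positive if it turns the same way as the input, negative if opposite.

Stage 1 [20T→84T]: ω = 2032.0000×20/84 = 483.8095 rpm, dir flips to −; running = −483.8095
Stage 2 [84T→19T]: ω = 483.8095×84/19 = 2138.9474 rpm, dir flips to +; running = +2138.9474
Stage 3 [20T→61T]: ω = 2138.9474×20/61 = 701.2942 rpm, dir flips to −; running = −701.2942

-701.2942 rpm (opposite to input, |ω| = 701.2942 rpm)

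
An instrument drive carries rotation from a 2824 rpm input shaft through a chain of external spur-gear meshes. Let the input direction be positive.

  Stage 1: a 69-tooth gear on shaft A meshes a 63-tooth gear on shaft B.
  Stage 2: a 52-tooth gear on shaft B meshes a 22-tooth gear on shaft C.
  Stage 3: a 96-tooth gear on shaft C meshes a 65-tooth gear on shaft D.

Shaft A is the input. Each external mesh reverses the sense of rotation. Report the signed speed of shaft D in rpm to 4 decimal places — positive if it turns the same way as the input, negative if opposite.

Stage 1 [69T→63T]: ω = 2824.0000×69/63 = 3092.9524 rpm, dir flips to −; running = −3092.9524
Stage 2 [52T→22T]: ω = 3092.9524×52/22 = 7310.6147 rpm, dir flips to +; running = +7310.6147
Stage 3 [96T→65T]: ω = 7310.6147×96/65 = 10797.2156 rpm, dir flips to −; running = −10797.2156

-10797.2156 rpm (opposite to input, |ω| = 10797.2156 rpm)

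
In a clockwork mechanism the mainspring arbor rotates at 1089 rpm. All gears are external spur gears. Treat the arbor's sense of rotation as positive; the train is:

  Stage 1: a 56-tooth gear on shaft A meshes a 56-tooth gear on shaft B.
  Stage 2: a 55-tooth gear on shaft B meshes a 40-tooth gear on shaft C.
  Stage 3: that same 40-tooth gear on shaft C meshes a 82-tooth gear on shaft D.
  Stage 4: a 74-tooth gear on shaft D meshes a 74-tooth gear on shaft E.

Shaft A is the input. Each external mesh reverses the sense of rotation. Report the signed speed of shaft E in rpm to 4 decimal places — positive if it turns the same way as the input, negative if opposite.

Stage 1 [56T→56T]: ω = 1089.0000×56/56 = 1089.0000 rpm, dir flips to −; running = −1089.0000
Stage 2 [55T→40T]: ω = 1089.0000×55/40 = 1497.3750 rpm, dir flips to +; running = +1497.3750
Stage 3 [40T→82T]: ω = 1497.3750×40/82 = 730.4268 rpm, dir flips to −; running = −730.4268
Stage 4 [74T→74T]: ω = 730.4268×74/74 = 730.4268 rpm, dir flips to +; running = +730.4268

+730.4268 rpm (same as input, |ω| = 730.4268 rpm)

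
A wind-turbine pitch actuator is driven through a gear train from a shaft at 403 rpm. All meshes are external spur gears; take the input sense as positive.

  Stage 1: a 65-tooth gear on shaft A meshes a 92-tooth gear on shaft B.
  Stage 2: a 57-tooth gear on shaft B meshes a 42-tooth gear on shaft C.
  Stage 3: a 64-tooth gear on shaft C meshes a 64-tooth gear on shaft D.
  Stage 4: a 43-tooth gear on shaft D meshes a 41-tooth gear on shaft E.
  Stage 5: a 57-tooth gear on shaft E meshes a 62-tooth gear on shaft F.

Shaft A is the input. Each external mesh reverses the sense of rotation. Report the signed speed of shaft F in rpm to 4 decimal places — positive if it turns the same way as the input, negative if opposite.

Stage 1 [65T→92T]: ω = 403.0000×65/92 = 284.7283 rpm, dir flips to −; running = −284.7283
Stage 2 [57T→42T]: ω = 284.7283×57/42 = 386.4169 rpm, dir flips to +; running = +386.4169
Stage 3 [64T→64T]: ω = 386.4169×64/64 = 386.4169 rpm, dir flips to −; running = −386.4169
Stage 4 [43T→41T]: ω = 386.4169×43/41 = 405.2665 rpm, dir flips to +; running = +405.2665
Stage 5 [57T→62T]: ω = 405.2665×57/62 = 372.5837 rpm, dir flips to −; running = −372.5837

-372.5837 rpm (opposite to input, |ω| = 372.5837 rpm)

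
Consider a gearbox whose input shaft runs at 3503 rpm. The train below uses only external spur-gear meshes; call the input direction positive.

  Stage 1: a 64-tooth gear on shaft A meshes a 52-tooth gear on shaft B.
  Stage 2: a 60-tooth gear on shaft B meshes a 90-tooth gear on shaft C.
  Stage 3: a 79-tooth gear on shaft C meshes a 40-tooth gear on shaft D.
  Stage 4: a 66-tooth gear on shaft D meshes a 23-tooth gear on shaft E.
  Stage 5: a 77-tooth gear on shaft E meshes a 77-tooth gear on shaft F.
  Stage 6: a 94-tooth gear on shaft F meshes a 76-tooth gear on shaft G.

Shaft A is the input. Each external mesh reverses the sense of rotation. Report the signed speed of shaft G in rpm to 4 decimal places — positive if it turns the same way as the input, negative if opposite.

Stage 1 [64T→52T]: ω = 3503.0000×64/52 = 4311.3846 rpm, dir flips to −; running = −4311.3846
Stage 2 [60T→90T]: ω = 4311.3846×60/90 = 2874.2564 rpm, dir flips to +; running = +2874.2564
Stage 3 [79T→40T]: ω = 2874.2564×79/40 = 5676.6564 rpm, dir flips to −; running = −5676.6564
Stage 4 [66T→23T]: ω = 5676.6564×66/23 = 16289.5358 rpm, dir flips to +; running = +16289.5358
Stage 5 [77T→77T]: ω = 16289.5358×77/77 = 16289.5358 rpm, dir flips to −; running = −16289.5358
Stage 6 [94T→76T]: ω = 16289.5358×94/76 = 20147.5837 rpm, dir flips to +; running = +20147.5837

+20147.5837 rpm (same as input, |ω| = 20147.5837 rpm)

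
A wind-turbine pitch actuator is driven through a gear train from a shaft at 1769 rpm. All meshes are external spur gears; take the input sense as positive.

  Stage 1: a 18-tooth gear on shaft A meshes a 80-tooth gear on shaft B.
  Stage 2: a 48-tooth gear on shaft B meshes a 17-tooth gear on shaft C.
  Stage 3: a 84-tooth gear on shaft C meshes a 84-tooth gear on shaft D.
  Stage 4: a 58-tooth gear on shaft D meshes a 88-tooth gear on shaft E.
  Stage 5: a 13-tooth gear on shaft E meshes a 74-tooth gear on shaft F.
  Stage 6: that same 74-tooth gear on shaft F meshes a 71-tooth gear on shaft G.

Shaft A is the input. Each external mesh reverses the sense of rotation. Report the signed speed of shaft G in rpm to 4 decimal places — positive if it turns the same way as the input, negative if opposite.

Stage 1 [18T→80T]: ω = 1769.0000×18/80 = 398.0250 rpm, dir flips to −; running = −398.0250
Stage 2 [48T→17T]: ω = 398.0250×48/17 = 1123.8353 rpm, dir flips to +; running = +1123.8353
Stage 3 [84T→84T]: ω = 1123.8353×84/84 = 1123.8353 rpm, dir flips to −; running = −1123.8353
Stage 4 [58T→88T]: ω = 1123.8353×58/88 = 740.7096 rpm, dir flips to +; running = +740.7096
Stage 5 [13T→74T]: ω = 740.7096×13/74 = 130.1247 rpm, dir flips to −; running = −130.1247
Stage 6 [74T→71T]: ω = 130.1247×74/71 = 135.6229 rpm, dir flips to +; running = +135.6229

+135.6229 rpm (same as input, |ω| = 135.6229 rpm)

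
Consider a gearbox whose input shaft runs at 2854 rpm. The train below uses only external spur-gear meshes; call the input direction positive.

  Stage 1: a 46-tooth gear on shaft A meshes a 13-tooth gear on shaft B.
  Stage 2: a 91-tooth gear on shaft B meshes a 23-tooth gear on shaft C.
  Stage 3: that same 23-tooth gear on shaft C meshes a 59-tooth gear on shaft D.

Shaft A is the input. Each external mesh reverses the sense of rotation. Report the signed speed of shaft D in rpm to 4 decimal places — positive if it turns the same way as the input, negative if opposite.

-15576.0678 rpm (opposite to input, |ω| = 15576.0678 rpm)

Stage 1 [46T→13T]: ω = 2854.0000×46/13 = 10098.7692 rpm, dir flips to −; running = −10098.7692
Stage 2 [91T→23T]: ω = 10098.7692×91/23 = 39956.0000 rpm, dir flips to +; running = +39956.0000
Stage 3 [23T→59T]: ω = 39956.0000×23/59 = 15576.0678 rpm, dir flips to −; running = −15576.0678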